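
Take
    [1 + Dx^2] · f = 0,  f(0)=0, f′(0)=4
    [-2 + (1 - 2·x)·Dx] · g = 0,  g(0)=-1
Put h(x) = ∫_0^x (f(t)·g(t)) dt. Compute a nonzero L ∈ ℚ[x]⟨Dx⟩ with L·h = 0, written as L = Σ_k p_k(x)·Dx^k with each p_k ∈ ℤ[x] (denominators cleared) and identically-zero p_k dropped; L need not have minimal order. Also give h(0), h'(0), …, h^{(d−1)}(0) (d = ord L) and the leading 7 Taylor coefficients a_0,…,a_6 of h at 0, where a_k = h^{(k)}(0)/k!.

L = (-1 + 2·x)·Dx + 4·Dx^2 + (-1 + 2·x)·Dx^3  (order 3).
h: a_k = 0, 0, -2, -8/3, -23/6, -92/15, -1841/180, …
ICs: h(0) = 0, h′(0) = 0, h′′(0) = -4.

f: a_k = 0, 4, 0, -2/3, 0, 1/30, 0, …
g: a_k = -1, -2, -4, -8, -16, -32, -64, …
L₀ := L_f ⊗_s L_g (sym. prod.), ord ≤ 2.
h=∫₀ˣh₀: take L = L₀·Dx.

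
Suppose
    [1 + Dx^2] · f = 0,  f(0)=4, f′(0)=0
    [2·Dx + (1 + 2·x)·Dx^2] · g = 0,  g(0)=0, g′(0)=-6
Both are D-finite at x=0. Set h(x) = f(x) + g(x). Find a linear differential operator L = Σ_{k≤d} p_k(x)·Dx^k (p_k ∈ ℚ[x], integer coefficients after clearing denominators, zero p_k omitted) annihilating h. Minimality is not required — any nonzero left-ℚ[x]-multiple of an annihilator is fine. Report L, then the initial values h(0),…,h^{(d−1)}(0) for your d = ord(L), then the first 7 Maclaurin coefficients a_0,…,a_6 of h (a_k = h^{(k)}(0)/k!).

L = (50 + 8·x + 8·x^2)·Dx + (9 + 22·x + 12·x^2 + 8·x^3)·Dx^2 + (50 + 8·x + 8·x^2)·Dx^3 + (9 + 22·x + 12·x^2 + 8·x^3)·Dx^4  (order 4).
h: a_k = 4, -6, 4, -8, 73/6, -96/5, 5759/180, …
ICs: h(0) = 4, h′(0) = -6, h′′(0) = 8, h′′′(0) = -48.

f: a_k = 4, 0, -2, 0, 1/6, 0, -1/180, …
g: a_k = 0, -6, 6, -8, 12, -96/5, 32, …
Sum ⇒ L₀ = lclm(L_f,L_g) in ℚ(x)⟨Dx⟩.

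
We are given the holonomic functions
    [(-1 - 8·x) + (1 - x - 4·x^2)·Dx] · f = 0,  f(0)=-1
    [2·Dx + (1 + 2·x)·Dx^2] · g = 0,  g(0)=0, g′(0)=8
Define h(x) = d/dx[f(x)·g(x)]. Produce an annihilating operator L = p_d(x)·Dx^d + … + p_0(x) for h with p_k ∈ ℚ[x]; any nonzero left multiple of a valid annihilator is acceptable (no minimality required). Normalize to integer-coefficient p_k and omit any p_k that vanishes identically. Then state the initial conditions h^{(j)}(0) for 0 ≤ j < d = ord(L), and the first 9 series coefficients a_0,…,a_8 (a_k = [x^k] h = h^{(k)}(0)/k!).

L = (160 + 720·x + 1152·x^2) + (11 + 170·x + 768·x^2 + 896·x^3)·Dx + (-5 - 21·x + 14·x^2 + 136·x^3 + 128·x^4)·Dx^2  (order 2).
h: a_k = -8, 0, -128, -320/3, -3344/3, -8608/5, -26288/3, -636032/35, -2364496/35, …
ICs: h(0) = -8, h′(0) = 0.

f: a_k = -1, -1, -5, -9, -29, -65, -181, -441, -1165, …
g: a_k = 0, 8, -8, 32/3, -16, 128/5, -128/3, 512/7, -128, …
L₀ := L_f ⊗_s L_g (sym. prod.), ord ≤ 2.
h=h₀': d/dx-closure on L₀ ⇒ L.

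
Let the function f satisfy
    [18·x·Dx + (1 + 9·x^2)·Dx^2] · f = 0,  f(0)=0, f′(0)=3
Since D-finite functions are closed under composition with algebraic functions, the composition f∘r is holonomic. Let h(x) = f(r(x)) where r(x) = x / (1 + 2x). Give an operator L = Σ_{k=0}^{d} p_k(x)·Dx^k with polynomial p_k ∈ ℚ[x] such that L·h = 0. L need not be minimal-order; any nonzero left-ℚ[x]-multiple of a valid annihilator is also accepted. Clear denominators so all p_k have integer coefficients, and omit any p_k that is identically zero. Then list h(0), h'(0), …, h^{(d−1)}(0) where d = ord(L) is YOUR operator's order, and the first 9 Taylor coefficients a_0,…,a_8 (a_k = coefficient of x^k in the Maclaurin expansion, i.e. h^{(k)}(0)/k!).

f: a_k = 0, 3, 0, -9, 0, 243/5, 0, -2187/7, 0, …
Change of var in L_f (x↦r) gives L₀.
L = (4 + 26·x)·Dx + (1 + 4·x + 13·x^2)·Dx^2  (order 2).
h: a_k = 0, 3, -6, 3, 30, -597/5, 138, 4449/7, -3570, …
ICs: h(0) = 0, h′(0) = 3.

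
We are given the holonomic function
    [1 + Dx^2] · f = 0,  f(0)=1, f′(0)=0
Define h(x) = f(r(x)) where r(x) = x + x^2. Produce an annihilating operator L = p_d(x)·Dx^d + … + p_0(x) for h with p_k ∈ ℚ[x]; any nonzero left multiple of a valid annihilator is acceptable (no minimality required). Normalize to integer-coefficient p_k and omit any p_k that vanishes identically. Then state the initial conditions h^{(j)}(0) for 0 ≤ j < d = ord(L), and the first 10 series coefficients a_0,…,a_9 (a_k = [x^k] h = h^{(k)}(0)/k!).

L = (1 + 6·x + 12·x^2 + 8·x^3) - 2·Dx + (1 + 2·x)·Dx^2  (order 2).
h: a_k = 1, 0, -1/2, -1, -11/24, 1/6, 179/720, 19/120, 841/40320, -139/5040, …
ICs: h(0) = 1, h′(0) = 0.

f: a_k = 1, 0, -1/2, 0, 1/24, 0, -1/720, 0, 1/40320, 0, …
f∘r: x↦r, Dx↦Dx/r' in L_f ⇒ L₀.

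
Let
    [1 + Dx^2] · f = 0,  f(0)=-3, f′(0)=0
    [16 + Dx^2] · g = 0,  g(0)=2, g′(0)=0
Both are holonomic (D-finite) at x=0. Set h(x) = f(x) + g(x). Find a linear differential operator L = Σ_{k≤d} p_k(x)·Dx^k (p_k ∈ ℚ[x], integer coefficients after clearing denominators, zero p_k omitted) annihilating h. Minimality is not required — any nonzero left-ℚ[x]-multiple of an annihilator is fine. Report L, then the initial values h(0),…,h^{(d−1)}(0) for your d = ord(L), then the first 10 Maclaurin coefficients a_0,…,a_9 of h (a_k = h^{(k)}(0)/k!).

f: a_k = -3, 0, 3/2, 0, -1/8, 0, 1/240, 0, -1/13440, 0, …
g: a_k = 2, 0, -16, 0, 64/3, 0, -512/45, 0, 1024/315, 0, …
Sum ⇒ L₀ = lclm(L_f,L_g) in ℚ(x)⟨Dx⟩.
L = 16 + 17·Dx^2 + Dx^4  (order 4).
h: a_k = -1, 0, -29/2, 0, 509/24, 0, -8189/720, 0, 131069/40320, 0, …
ICs: h(0) = -1, h′(0) = 0, h′′(0) = -29, h′′′(0) = 0.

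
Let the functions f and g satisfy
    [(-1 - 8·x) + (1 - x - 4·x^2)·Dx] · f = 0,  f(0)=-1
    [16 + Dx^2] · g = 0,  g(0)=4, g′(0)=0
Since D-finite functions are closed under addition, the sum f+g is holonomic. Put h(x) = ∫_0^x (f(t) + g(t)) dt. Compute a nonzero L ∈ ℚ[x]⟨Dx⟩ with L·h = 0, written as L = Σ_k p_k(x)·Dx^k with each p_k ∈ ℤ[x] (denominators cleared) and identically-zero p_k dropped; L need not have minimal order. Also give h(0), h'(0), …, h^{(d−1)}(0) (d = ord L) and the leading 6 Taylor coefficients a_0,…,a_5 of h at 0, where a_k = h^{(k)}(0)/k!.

L = (560 + 4608·x + 1664·x^2 + 6144·x^3 + 10240·x^4 + 16384·x^5)·Dx + (-208 + 272·x + 896·x^2 - 1408·x^3 - 1536·x^4 + 6144·x^5 + 8192·x^6)·Dx^2 + (35 + 288·x + 104·x^2 + 384·x^3 + 640·x^4 + 1024·x^5)·Dx^3 + (-13 + 17·x + 56·x^2 - 88·x^3 - 96·x^4 + 384·x^5 + 512·x^6)·Dx^4  (order 4).
h: a_k = 0, 3, -1/2, -37/3, -9/4, 41/15, …
ICs: h(0) = 0, h′(0) = 3, h′′(0) = -1, h′′′(0) = -74.

f: a_k = -1, -1, -5, -9, -29, -65, …
g: a_k = 4, 0, -32, 0, 128/3, 0, …
L₀ := lclm(L_f,L_g); ord L₀ ≤ 1+2.
Integrate: L := L₀·Dx.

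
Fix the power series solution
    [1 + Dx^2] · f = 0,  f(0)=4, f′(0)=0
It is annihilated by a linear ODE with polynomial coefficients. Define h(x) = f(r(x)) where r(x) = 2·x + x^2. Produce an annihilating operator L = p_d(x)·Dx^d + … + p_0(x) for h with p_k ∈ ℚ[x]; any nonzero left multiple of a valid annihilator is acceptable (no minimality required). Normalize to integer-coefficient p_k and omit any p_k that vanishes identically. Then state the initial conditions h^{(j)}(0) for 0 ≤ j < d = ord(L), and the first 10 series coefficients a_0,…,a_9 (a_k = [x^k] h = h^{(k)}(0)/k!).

f: a_k = 4, 0, -2, 0, 1/6, 0, -1/180, 0, 1/10080, 0, …
Change of var in L_f (x↦r) gives L₀.
L = (4 + 12·x + 12·x^2 + 4·x^3) - Dx + (1 + x)·Dx^2  (order 2).
h: a_k = 4, 0, -8, -8, 2/3, 16/3, 164/45, 4/15, -719/630, -248/315, …
ICs: h(0) = 4, h′(0) = 0.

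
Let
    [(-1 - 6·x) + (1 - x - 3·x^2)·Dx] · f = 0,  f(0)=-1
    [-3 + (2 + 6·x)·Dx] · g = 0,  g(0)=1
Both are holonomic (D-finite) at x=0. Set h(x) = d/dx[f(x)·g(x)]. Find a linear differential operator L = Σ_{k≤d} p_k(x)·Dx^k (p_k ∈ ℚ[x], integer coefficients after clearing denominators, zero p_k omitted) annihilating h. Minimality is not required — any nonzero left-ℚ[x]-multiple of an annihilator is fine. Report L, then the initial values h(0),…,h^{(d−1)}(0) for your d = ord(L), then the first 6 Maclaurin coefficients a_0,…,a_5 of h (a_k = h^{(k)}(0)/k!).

f: a_k = -1, -1, -4, -7, -19, -40, …
g: a_k = 1, 3/2, -9/8, 27/16, -405/128, 1701/256, …
h₀=f·g: eliminate ⇒ L₀, order ≤ 1·1.
h₀' ⇒ L via d/dx closure of L₀.
L = (35 + 378·x + 1053·x^2 + 1350·x^3 + 1215·x^4) + (-10 - 50·x - 54·x^2 + 162·x^3 + 594·x^4 + 486·x^5)·Dx  (order 1).
h: a_k = -5/2, -35/4, -651/16, -3011/32, -90695/256, -388533/512, …
ICs: h(0) = -5/2.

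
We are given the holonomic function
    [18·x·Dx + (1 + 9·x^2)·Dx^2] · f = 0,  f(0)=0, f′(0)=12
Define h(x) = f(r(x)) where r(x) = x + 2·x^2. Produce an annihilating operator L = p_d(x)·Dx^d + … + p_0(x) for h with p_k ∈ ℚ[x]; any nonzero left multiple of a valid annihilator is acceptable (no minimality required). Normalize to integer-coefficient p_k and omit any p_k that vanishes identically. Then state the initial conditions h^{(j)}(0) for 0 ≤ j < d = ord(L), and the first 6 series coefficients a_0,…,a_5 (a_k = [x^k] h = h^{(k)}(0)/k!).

L = (-4 + 18·x + 144·x^2 + 432·x^3 + 432·x^4)·Dx + (1 + 4·x + 9·x^2 + 72·x^3 + 180·x^4 + 144·x^5)·Dx^2  (order 2).
h: a_k = 0, 12, 24, -36, -216, -1188/5, …
ICs: h(0) = 0, h′(0) = 12.

f: a_k = 0, 12, 0, -36, 0, 972/5, …
L₀ from L_f via x↦r, Dx↦r'^{-1}Dx.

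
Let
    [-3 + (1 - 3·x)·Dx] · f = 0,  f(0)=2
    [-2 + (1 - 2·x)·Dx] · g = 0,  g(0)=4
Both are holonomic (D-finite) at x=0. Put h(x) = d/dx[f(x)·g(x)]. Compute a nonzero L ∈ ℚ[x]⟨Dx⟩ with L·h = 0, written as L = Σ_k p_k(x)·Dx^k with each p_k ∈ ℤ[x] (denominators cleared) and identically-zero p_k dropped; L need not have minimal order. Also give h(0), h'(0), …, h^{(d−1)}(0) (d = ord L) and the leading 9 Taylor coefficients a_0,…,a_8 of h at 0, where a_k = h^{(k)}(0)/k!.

f: a_k = 2, 6, 18, 54, 162, 486, 1458, 4374, 13122, …
g: a_k = 4, 8, 16, 32, 64, 128, 256, 512, 1024, …
Sym-product of L_f,L_g gives L₀ (≤ ord 1).
Derive L from L₀ (diff closure).
L = (38 - 180·x + 216·x^2) + (-5 + 37·x - 90·x^2 + 72·x^3)·Dx  (order 1).
h: a_k = 40, 304, 1560, 6752, 26600, 98832, 353080, 1226944, 4177800, …
ICs: h(0) = 40.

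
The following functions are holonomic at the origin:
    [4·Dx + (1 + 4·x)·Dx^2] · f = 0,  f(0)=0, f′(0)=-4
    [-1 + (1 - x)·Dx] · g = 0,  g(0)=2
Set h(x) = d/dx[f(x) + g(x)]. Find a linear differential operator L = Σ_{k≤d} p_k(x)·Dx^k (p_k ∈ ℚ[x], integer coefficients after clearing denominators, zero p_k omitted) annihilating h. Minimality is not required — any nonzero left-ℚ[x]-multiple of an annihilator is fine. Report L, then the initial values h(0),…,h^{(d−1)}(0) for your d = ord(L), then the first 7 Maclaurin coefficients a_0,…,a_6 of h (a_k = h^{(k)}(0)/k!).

f: a_k = 0, -4, 8, -64/3, 64, -1024/5, 2048/3, …
g: a_k = 2, 2, 2, 2, 2, 2, 2, …
L₀ := lclm(L_f,L_g); ord L₀ ≤ 2+1.
h=h₀': d/dx-closure on L₀ ⇒ L.
L = (-44 - 16·x) + (13 - 56·x - 32·x^2)·Dx + (3 + 11·x - 6·x^2 - 8·x^3)·Dx^2  (order 2).
h: a_k = -2, 20, -58, 264, -1014, 4108, -16370, …
ICs: h(0) = -2, h′(0) = 20.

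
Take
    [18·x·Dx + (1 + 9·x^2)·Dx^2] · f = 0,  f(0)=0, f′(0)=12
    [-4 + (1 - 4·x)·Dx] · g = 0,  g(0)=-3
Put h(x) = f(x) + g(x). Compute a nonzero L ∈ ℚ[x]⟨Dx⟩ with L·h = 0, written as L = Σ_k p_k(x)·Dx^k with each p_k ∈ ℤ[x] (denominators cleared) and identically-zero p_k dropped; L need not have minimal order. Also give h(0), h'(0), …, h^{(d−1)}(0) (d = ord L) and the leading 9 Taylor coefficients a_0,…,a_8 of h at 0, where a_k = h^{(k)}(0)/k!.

L = (72 - 1152·x - 1944·x^2)·Dx + (-57 + 72·x - 765·x^2 - 1944·x^3)·Dx^2 + (4 - 7·x - 63·x^3 - 324·x^4)·Dx^3  (order 3).
h: a_k = -3, 0, -48, -228, -768, -14388/5, -12288, -352812/7, -196608, …
ICs: h(0) = -3, h′(0) = 0, h′′(0) = -96.

f: a_k = 0, 12, 0, -36, 0, 972/5, 0, -8748/7, 0, …
g: a_k = -3, -12, -48, -192, -768, -3072, -12288, -49152, -196608, …
Sum ⇒ L₀ = lclm(L_f,L_g) in ℚ(x)⟨Dx⟩.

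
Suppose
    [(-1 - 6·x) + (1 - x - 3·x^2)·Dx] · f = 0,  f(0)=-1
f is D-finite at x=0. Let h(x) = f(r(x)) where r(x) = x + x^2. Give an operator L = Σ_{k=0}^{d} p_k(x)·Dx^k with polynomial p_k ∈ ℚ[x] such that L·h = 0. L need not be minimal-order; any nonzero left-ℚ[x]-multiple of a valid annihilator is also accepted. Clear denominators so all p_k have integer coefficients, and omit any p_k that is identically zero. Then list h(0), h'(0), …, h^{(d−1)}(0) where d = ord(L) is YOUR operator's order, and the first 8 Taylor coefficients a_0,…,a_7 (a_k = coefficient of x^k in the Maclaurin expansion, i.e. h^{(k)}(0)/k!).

L = (1 + 8·x + 18·x^2 + 12·x^3) + (-1 + x + 4·x^2 + 6·x^3 + 3·x^4)·Dx  (order 1).
h: a_k = -1, -1, -5, -15, -44, -137, -418, -1275, …
ICs: h(0) = -1.

f: a_k = -1, -1, -4, -7, -19, -40, -97, -217, …
f∘r: x↦r, Dx↦Dx/r' in L_f ⇒ L₀.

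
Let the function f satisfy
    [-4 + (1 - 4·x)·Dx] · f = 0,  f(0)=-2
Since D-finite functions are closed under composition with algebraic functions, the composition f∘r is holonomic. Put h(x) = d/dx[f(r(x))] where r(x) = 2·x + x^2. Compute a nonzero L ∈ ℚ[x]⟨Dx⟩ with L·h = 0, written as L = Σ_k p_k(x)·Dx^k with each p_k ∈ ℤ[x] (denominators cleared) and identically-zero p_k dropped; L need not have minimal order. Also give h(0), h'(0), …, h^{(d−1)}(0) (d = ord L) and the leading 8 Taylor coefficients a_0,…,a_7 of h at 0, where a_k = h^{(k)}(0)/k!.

f: a_k = -2, -8, -32, -128, -512, -2048, -8192, -32768, …
L₀ from L_f via x↦r, Dx↦r'^{-1}Dx.
Derive L from L₀ (diff closure).
L = (17 + 24·x + 12·x^2) + (-1 + 7·x + 12·x^2 + 4·x^3)·Dx  (order 1).
h: a_k = -16, -272, -3456, -39040, -413440, -4203264, -41545728, -402264064, …
ICs: h(0) = -16.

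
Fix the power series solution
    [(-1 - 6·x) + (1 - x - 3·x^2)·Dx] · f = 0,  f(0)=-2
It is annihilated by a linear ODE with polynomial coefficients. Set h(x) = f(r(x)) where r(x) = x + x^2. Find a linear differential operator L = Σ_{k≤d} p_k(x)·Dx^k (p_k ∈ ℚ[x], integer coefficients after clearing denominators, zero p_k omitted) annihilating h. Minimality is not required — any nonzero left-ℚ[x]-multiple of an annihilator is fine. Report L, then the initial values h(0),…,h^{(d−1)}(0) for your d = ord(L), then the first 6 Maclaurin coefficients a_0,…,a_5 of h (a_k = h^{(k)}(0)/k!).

L = (1 + 8·x + 18·x^2 + 12·x^3) + (-1 + x + 4·x^2 + 6·x^3 + 3·x^4)·Dx  (order 1).
h: a_k = -2, -2, -10, -30, -88, -274, …
ICs: h(0) = -2.

f: a_k = -2, -2, -8, -14, -38, -80, …
L₀ from L_f via x↦r, Dx↦r'^{-1}Dx.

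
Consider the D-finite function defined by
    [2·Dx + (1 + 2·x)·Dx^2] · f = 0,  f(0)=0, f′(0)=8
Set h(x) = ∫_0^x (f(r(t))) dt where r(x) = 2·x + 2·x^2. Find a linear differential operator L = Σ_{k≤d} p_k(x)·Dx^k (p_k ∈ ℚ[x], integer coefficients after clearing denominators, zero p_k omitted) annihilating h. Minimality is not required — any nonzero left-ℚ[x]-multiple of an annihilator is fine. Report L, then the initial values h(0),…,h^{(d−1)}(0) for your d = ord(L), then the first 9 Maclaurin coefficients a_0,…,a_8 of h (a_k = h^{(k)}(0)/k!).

L = 2·Dx^2 + (1 + 2·x)·Dx^3  (order 3).
h: a_k = 0, 0, 8, -16/3, 16/3, -32/5, 128/15, -256/21, 128/7, …
ICs: h(0) = 0, h′(0) = 0, h′′(0) = 16.

f: a_k = 0, 8, -8, 32/3, -16, 128/5, -128/3, 512/7, -128, …
f∘r: x↦r, Dx↦Dx/r' in L_f ⇒ L₀.
Integrate: L := L₀·Dx.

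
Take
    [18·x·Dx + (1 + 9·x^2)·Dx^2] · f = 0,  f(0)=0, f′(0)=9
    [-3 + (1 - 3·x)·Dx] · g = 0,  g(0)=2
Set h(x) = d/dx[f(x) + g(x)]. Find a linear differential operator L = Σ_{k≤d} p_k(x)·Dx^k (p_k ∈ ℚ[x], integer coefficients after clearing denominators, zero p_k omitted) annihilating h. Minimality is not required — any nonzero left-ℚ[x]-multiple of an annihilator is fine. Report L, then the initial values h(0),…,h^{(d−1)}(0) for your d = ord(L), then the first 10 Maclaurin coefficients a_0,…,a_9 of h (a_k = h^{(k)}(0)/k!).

L = (18 - 216·x - 486·x^2) + (-12 + 18·x - 108·x^2 - 486·x^3)·Dx + (1 - 81·x^4)·Dx^2  (order 2).
h: a_k = 15, 36, 81, 648, 3159, 8748, 24057, 104976, 413343, 1180980, …
ICs: h(0) = 15, h′(0) = 36.

f: a_k = 0, 9, 0, -27, 0, 729/5, 0, -6561/7, 0, 6561, …
g: a_k = 2, 6, 18, 54, 162, 486, 1458, 4374, 13122, 39366, …
Sum ⇒ L₀ = lclm(L_f,L_g) in ℚ(x)⟨Dx⟩.
h=h₀': d/dx-closure on L₀ ⇒ L.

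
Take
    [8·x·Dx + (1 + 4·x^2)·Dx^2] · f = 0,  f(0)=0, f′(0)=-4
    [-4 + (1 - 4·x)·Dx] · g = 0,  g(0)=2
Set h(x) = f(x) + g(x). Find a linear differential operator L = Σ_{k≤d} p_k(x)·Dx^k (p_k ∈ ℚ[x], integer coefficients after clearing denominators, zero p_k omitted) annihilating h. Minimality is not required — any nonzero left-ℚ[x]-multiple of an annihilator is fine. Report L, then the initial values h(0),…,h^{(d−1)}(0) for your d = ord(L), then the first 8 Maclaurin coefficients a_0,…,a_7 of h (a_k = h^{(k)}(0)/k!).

f: a_k = 0, -4, 0, 16/3, 0, -64/5, 0, 256/7, …
g: a_k = 2, 8, 32, 128, 512, 2048, 8192, 32768, …
Weyl lclm of L_f,L_g ⇒ L₀ (ord ≤ 3).
L = (8 - 128·x - 96·x^2)·Dx + (-13 + 8·x - 100·x^2 - 96·x^3)·Dx^2 + (1 - 3·x - 12·x^3 - 16·x^4)·Dx^3  (order 3).
h: a_k = 2, 4, 32, 400/3, 512, 10176/5, 8192, 229632/7, …
ICs: h(0) = 2, h′(0) = 4, h′′(0) = 64.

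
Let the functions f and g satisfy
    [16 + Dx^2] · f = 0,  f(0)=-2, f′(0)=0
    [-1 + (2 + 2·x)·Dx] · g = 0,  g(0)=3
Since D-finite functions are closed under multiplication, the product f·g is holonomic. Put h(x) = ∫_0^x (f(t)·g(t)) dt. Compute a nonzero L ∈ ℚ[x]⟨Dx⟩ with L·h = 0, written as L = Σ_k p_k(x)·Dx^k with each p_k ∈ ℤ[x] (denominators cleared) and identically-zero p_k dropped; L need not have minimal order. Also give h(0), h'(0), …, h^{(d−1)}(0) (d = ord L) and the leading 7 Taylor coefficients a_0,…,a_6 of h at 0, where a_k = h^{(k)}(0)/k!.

f: a_k = -2, 0, 16, 0, -64/3, 0, 512/45, …
g: a_k = 3, 3/2, -3/8, 3/16, -15/128, 21/256, -63/1024, …
h₀=f·g: eliminate ⇒ L₀, order ≤ 2·1.
h=∫₀ˣh₀: take L = L₀·Dx.
L = (67 + 128·x + 64·x^2)·Dx + (-4 - 4·x)·Dx^2 + (4 + 8·x + 4·x^2)·Dx^3  (order 3).
h: a_k = 0, -6, -3/2, 65/4, 189/32, -893/64, -3733/768, …
ICs: h(0) = 0, h′(0) = -6, h′′(0) = -3.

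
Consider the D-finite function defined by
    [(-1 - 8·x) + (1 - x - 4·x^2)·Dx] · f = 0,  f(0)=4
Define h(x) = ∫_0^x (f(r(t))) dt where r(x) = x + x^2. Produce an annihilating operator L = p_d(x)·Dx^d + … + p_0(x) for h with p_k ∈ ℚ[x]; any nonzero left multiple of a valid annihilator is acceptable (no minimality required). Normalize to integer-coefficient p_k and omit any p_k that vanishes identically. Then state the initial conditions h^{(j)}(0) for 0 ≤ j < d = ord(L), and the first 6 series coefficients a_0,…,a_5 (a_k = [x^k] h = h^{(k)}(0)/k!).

f: a_k = 4, 4, 20, 36, 116, 260, …
h₀=f(r): pull back L_f along r ⇒ L₀.
h=∫₀ˣh₀: take L = L₀·Dx.
L = (1 + 10·x + 24·x^2 + 16·x^3)·Dx + (-1 + x + 5·x^2 + 8·x^3 + 4·x^4)·Dx^2  (order 2).
h: a_k = 0, 4, 2, 8, 19, 244/5, …
ICs: h(0) = 0, h′(0) = 4.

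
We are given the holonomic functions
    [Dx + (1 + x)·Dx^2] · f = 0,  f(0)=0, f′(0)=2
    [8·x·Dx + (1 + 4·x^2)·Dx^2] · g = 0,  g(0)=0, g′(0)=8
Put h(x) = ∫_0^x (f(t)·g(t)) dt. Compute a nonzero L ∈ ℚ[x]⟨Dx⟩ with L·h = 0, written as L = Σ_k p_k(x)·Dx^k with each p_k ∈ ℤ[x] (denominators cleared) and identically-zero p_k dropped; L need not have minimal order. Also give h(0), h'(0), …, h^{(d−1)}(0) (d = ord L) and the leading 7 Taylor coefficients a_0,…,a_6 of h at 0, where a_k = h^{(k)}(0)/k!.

f: a_k = 0, 2, -1, 2/3, -1/2, 2/5, -1/3, …
g: a_k = 0, 8, 0, -32/3, 0, 128/5, 0, …
Sym-product of L_f,L_g gives L₀ (≤ ord 4).
Integrate: L := L₀·Dx.
L = (288 + 560·x + 3584·x^2 + 8640·x^3 + 7680·x^4 + 3328·x^5 + 1024·x^7)·Dx^2 + (258 + 1840·x + 6992·x^2 + 19264·x^3 + 29440·x^4 + 23808·x^5 + 8960·x^6 + 3072·x^7 + 3584·x^8)·Dx^3 + (36 + 628·x + 2496·x^2 + 6192·x^3 + 12288·x^4 + 15936·x^5 + 12288·x^6 + 5376·x^7 + 3072·x^8 + 2048·x^9)·Dx^4 + (17 + 66·x + 241·x^2 + 608·x^3 + 1152·x^4 + 1728·x^5 + 2016·x^6 + 1536·x^7 + 768·x^8 + 512·x^9 + 256·x^10)·Dx^5  (order 5).
h: a_k = 0, 0, 0, 16/3, -2, -16/5, 10/9, …
ICs: h(0) = 0, h′(0) = 0, h′′(0) = 0, h′′′(0) = 32, h′′′′(0) = -48.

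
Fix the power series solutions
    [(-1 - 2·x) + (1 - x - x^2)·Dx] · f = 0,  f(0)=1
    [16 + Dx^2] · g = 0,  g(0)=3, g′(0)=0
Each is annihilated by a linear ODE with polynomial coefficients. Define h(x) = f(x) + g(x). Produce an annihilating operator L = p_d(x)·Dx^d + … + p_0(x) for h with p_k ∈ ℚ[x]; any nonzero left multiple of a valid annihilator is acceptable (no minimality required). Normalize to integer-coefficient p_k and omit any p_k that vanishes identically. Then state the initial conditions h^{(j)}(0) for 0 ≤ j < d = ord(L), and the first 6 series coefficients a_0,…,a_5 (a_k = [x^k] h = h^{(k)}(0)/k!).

f: a_k = 1, 1, 2, 3, 5, 8, …
g: a_k = 3, 0, -24, 0, 32, 0, …
L₀ := lclm(L_f,L_g); ord L₀ ≤ 1+2.
L = (272 + 384·x - 352·x^2 + 192·x^3 + 640·x^4 + 256·x^5) + (-160 + 368·x + 32·x^2 - 544·x^3 + 48·x^4 + 384·x^5 + 128·x^6)·Dx + (17 + 24·x - 22·x^2 + 12·x^3 + 40·x^4 + 16·x^5)·Dx^2 + (-10 + 23·x + 2·x^2 - 34·x^3 + 3·x^4 + 24·x^5 + 8·x^6)·Dx^3  (order 3).
h: a_k = 4, 1, -22, 3, 37, 8, …
ICs: h(0) = 4, h′(0) = 1, h′′(0) = -44.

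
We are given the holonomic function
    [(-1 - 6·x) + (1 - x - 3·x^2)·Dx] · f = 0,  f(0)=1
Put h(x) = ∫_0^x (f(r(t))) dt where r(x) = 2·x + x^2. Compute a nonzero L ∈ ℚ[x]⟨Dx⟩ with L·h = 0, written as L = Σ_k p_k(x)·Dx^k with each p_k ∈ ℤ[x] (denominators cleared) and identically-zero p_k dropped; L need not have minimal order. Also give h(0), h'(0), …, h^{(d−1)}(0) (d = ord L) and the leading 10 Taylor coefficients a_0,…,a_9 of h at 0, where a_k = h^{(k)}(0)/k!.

f: a_k = 1, 1, 4, 7, 19, 40, 97, 217, 508, 1159, …
L₀ from L_f via x↦r, Dx↦r'^{-1}Dx.
Integrate: L := L₀·Dx.
L = (2 + 26·x + 36·x^2 + 12·x^3)·Dx + (-1 + 2·x + 13·x^2 + 12·x^3 + 3·x^4)·Dx^2  (order 2).
h: a_k = 0, 1, 1, 17/3, 18, 392/5, 965/3, 9871/7, 6219, 252163/9, …
ICs: h(0) = 0, h′(0) = 1.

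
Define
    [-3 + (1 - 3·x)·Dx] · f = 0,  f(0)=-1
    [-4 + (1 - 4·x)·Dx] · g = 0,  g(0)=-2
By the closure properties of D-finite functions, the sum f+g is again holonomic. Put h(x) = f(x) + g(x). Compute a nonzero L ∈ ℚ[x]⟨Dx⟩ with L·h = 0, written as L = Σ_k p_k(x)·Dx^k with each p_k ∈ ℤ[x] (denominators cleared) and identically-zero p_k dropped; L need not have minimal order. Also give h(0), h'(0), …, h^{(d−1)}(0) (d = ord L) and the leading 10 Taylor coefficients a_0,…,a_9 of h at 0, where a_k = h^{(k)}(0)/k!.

L = -24 + (14 - 48·x)·Dx + (-1 + 7·x - 12·x^2)·Dx^2  (order 2).
h: a_k = -3, -11, -41, -155, -593, -2291, -8921, -34955, -137633, -543971, …
ICs: h(0) = -3, h′(0) = -11.

f: a_k = -1, -3, -9, -27, -81, -243, -729, -2187, -6561, -19683, …
g: a_k = -2, -8, -32, -128, -512, -2048, -8192, -32768, -131072, -524288, …
Weyl lclm of L_f,L_g ⇒ L₀ (ord ≤ 2).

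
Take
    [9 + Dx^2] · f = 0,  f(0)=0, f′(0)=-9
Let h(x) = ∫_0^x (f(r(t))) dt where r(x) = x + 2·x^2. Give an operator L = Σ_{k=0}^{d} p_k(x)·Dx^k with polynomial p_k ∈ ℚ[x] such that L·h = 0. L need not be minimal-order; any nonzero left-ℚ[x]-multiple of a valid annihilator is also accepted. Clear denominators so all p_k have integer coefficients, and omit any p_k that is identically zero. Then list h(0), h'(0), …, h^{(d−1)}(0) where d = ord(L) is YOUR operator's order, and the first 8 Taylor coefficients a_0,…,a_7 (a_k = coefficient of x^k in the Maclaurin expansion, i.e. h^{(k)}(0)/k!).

L = (9 + 108·x + 432·x^2 + 576·x^3)·Dx - 4·Dx^2 + (1 + 4·x)·Dx^3  (order 3).
h: a_k = 0, 0, -9/2, -6, 27/8, 81/5, 2079/80, 27/4, …
ICs: h(0) = 0, h′(0) = 0, h′′(0) = -9.

f: a_k = 0, -9, 0, 27/2, 0, -243/40, 0, 729/560, …
f∘r: x↦r, Dx↦Dx/r' in L_f ⇒ L₀.
h=∫₀ˣh₀: take L = L₀·Dx.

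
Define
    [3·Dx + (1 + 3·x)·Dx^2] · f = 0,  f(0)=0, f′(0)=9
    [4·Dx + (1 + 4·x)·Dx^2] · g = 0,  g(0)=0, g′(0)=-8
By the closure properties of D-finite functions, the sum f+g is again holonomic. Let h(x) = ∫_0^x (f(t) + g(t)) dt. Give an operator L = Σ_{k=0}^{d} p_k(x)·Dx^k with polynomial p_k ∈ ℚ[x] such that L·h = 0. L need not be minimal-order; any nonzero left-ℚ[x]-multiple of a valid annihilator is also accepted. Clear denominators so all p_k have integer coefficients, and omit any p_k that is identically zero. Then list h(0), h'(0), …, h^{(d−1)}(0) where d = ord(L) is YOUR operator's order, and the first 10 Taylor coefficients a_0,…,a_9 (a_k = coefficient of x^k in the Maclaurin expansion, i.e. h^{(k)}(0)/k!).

L = 24·Dx^2 + (14 + 48·x)·Dx^3 + (1 + 7·x + 12·x^2)·Dx^4  (order 4).
h: a_k = 0, 0, 1/2, 5/6, -47/12, 269/20, -1319/30, 6005/42, -26207/56, 111389/72, …
ICs: h(0) = 0, h′(0) = 0, h′′(0) = 1, h′′′(0) = 5.

f: a_k = 0, 9, -27/2, 27, -243/4, 729/5, -729/2, 6561/7, -19683/8, 6561, …
g: a_k = 0, -8, 16, -128/3, 128, -2048/5, 4096/3, -32768/7, 16384, -524288/9, …
L₀ := lclm(L_f,L_g); ord L₀ ≤ 2+2.
∫: right-multiply L₀ by Dx.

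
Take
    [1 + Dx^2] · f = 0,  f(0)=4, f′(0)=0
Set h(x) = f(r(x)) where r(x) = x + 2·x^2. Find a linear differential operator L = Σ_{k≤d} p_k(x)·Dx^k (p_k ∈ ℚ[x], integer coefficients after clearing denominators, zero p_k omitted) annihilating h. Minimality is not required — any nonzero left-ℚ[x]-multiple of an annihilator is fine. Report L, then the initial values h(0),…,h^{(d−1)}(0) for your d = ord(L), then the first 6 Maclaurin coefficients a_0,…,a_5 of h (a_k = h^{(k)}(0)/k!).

L = (1 + 12·x + 48·x^2 + 64·x^3) - 4·Dx + (1 + 4·x)·Dx^2  (order 2).
h: a_k = 4, 0, -2, -8, -47/6, 4/3, …
ICs: h(0) = 4, h′(0) = 0.

f: a_k = 4, 0, -2, 0, 1/6, 0, …
h₀=f(r): pull back L_f along r ⇒ L₀.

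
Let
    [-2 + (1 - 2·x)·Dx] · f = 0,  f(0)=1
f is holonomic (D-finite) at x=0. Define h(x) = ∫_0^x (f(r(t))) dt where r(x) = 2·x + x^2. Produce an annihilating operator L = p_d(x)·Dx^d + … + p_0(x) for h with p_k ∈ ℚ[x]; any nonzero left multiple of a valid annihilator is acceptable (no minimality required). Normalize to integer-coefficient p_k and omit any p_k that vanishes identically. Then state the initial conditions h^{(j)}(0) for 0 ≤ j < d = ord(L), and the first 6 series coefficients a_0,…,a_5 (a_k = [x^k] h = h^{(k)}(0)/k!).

L = (4 + 4·x)·Dx + (-1 + 4·x + 2·x^2)·Dx^2  (order 2).
h: a_k = 0, 1, 2, 6, 20, 356/5, …
ICs: h(0) = 0, h′(0) = 1.

f: a_k = 1, 2, 4, 8, 16, 32, …
h₀=f(r): pull back L_f along r ⇒ L₀.
Integrate: L := L₀·Dx.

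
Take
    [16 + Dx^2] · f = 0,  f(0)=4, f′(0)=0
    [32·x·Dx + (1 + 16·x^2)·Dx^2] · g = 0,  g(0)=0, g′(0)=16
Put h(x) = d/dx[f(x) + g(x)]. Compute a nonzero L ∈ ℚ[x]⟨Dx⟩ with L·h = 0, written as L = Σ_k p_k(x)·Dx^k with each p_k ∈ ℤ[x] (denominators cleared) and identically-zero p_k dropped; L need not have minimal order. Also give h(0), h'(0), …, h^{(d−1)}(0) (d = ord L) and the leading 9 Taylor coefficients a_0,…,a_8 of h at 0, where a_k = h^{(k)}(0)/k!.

L = (-5632·x + 114688·x^3 + 131072·x^5) + (-16 + 1792·x^2 + 36864·x^4 + 65536·x^6)·Dx + (-352·x + 7168·x^3 + 8192·x^5)·Dx^2 + (-1 + 112·x^2 + 2304·x^4 + 4096·x^6)·Dx^3  (order 3).
h: a_k = 16, -64, -256, 512/3, 4096, -2048/15, -65536, 16384/315, 1048576, …
ICs: h(0) = 16, h′(0) = -64, h′′(0) = -512.

f: a_k = 4, 0, -32, 0, 128/3, 0, -1024/45, 0, 2048/315, …
g: a_k = 0, 16, 0, -256/3, 0, 4096/5, 0, -65536/7, 0, …
L₀ := lclm(L_f,L_g); ord L₀ ≤ 2+2.
Differentiate: ansatz ord ≤ ord L₀ ⇒ L.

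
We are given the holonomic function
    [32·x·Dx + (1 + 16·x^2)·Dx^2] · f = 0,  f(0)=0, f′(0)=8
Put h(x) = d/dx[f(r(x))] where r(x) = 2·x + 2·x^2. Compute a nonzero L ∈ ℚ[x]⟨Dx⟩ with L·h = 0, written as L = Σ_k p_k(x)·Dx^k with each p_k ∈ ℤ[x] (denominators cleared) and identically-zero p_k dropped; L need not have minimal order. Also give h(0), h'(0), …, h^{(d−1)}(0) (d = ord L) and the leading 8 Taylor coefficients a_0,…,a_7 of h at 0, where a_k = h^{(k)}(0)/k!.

f: a_k = 0, 8, 0, -128/3, 0, 2048/5, 0, -32768/7, …
h₀=f(r): pull back L_f along r ⇒ L₀.
h₀' ⇒ L via d/dx closure of L₀.
L = (-2 + 128·x + 512·x^2 + 768·x^3 + 384·x^4) + (1 + 2·x + 64·x^2 + 256·x^3 + 320·x^4 + 128·x^5)·Dx  (order 1).
h: a_k = 16, 32, -1024, -4096, 60416, 391168, -3276800, -32505856, …
ICs: h(0) = 16.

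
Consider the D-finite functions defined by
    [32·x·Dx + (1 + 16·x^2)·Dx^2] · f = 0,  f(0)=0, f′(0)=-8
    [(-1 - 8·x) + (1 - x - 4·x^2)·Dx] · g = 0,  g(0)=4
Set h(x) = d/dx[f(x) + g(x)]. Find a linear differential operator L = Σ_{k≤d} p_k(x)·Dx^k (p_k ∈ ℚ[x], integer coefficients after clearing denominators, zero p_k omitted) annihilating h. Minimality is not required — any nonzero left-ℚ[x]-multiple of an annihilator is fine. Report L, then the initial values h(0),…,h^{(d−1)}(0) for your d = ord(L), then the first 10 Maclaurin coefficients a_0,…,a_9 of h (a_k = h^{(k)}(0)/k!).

f: a_k = 0, -8, 0, 128/3, 0, -2048/5, 0, 32768/7, 0, -524288/9, …
g: a_k = 4, 4, 20, 36, 116, 260, 724, 1764, 4660, 11716, …
h₀=f+g: left-lcm gives L₀, ord ≤ 3.
Differentiate: ansatz ord ≤ ord L₀ ⇒ L.
L = (160 - 640·x - 14848·x^2 - 36864·x^3 - 178176·x^4 - 98304·x^6) + (-43 - 336·x - 16·x^2 - 3072·x^3 - 35072·x^4 - 124928·x^5 - 12288·x^6 - 98304·x^7)·Dx + (5 + 23·x + 272·x^2 + 16·x^3 + 2368·x^4 - 5888·x^5 - 12288·x^6 - 4096·x^7 - 16384·x^8)·Dx^2  (order 2).
h: a_k = -4, 40, 236, 464, -748, 4344, 45116, 37280, -418844, 303560, …
ICs: h(0) = -4, h′(0) = 40.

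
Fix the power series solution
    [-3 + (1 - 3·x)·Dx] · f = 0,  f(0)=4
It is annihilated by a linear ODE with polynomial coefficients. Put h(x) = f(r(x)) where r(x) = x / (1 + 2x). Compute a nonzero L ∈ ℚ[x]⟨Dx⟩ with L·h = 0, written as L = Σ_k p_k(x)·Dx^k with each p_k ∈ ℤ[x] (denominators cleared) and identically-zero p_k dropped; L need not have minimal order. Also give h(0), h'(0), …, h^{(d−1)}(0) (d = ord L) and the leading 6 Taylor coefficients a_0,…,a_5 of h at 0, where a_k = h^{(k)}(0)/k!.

L = 3 + (-1 - x + 2·x^2)·Dx  (order 1).
h: a_k = 4, 12, 12, 12, 12, 12, …
ICs: h(0) = 4.

f: a_k = 4, 12, 36, 108, 324, 972, …
Change of var in L_f (x↦r) gives L₀.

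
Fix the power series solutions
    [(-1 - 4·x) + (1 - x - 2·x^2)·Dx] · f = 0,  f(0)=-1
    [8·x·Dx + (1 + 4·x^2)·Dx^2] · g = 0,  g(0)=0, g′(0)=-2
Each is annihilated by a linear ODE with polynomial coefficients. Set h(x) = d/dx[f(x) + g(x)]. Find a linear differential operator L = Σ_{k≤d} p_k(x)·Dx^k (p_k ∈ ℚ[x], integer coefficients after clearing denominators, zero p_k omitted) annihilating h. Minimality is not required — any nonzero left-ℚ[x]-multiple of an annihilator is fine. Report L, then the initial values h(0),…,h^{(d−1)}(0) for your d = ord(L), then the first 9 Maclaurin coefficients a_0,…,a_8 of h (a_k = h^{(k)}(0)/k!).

L = (-24 + 96·x + 864·x^2 + 1536·x^3 + 3264·x^4 + 768·x^6) + (19 + 80·x + 100·x^2 + 544·x^3 + 1424·x^4 + 2368·x^5 + 192·x^6 + 768·x^7)·Dx + (-3 - 7·x - 32·x^2 + 28·x^3 - 24·x^4 + 240·x^5 + 256·x^6 + 64·x^7 + 128·x^8)·Dx^2  (order 2).
h: a_k = -3, -6, -7, -44, -137, -258, -467, -1368, -3581, …
ICs: h(0) = -3, h′(0) = -6.

f: a_k = -1, -1, -3, -5, -11, -21, -43, -85, -171, …
g: a_k = 0, -2, 0, 8/3, 0, -32/5, 0, 128/7, 0, …
Weyl lclm of L_f,L_g ⇒ L₀ (ord ≤ 3).
h₀' ⇒ L via d/dx closure of L₀.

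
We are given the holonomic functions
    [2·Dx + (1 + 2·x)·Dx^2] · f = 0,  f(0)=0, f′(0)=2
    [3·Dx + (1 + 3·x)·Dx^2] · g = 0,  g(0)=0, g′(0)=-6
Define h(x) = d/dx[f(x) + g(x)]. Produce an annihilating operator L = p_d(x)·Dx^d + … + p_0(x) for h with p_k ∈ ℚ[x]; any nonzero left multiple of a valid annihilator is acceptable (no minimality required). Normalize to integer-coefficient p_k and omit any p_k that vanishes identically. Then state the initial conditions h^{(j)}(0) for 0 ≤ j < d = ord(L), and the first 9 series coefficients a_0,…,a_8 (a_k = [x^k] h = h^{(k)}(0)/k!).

f: a_k = 0, 2, -2, 8/3, -4, 32/5, -32/3, 128/7, -32, …
g: a_k = 0, -6, 9, -18, 81/2, -486/5, 243, -4374/7, 6561/4, …
L₀ := lclm(L_f,L_g); ord L₀ ≤ 2+2.
Derive L from L₀ (diff closure).
L = 12 + (10 + 24·x)·Dx + (1 + 5·x + 6·x^2)·Dx^2  (order 2).
h: a_k = -4, 14, -46, 146, -454, 1394, -4246, 12866, -38854, …
ICs: h(0) = -4, h′(0) = 14.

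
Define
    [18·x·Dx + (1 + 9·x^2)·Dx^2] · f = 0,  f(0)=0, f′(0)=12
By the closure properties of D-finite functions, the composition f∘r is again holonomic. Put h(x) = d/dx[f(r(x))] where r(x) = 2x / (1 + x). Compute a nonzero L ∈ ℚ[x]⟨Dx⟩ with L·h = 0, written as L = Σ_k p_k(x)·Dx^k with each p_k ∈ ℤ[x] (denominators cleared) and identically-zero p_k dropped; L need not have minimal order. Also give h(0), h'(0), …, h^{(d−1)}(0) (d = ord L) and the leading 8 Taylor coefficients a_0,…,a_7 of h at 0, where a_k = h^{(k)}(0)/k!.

L = (2 + 74·x) + (1 + 2·x + 37·x^2)·Dx  (order 1).
h: a_k = 24, -48, -792, 3360, 22584, -169488, -496632, 7264320, …
ICs: h(0) = 24.

f: a_k = 0, 12, 0, -36, 0, 972/5, 0, -8748/7, …
Substitute x→r, Dx→(1/r')Dx; clear ⇒ L₀.
h₀' ⇒ L via d/dx closure of L₀.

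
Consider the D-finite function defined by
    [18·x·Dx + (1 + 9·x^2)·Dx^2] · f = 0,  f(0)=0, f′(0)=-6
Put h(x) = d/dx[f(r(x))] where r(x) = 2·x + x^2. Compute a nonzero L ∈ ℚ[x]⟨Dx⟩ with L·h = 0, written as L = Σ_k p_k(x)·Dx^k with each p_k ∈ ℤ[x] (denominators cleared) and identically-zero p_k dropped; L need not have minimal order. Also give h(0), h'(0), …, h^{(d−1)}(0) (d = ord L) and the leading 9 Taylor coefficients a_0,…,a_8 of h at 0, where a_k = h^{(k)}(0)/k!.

f: a_k = 0, -6, 0, 18, 0, -486/5, 0, 4374/7, 0, …
Change of var in L_f (x↦r) gives L₀.
Differentiate: ansatz ord ≤ ord L₀ ⇒ L.
L = (-1 + 72·x + 144·x^2 + 108·x^3 + 27·x^4) + (1 + x + 36·x^2 + 72·x^3 + 45·x^4 + 9·x^5)·Dx  (order 1).
h: a_k = -12, -12, 432, 864, -15012, -46548, 505440, 2208384, -16385004, …
ICs: h(0) = -12.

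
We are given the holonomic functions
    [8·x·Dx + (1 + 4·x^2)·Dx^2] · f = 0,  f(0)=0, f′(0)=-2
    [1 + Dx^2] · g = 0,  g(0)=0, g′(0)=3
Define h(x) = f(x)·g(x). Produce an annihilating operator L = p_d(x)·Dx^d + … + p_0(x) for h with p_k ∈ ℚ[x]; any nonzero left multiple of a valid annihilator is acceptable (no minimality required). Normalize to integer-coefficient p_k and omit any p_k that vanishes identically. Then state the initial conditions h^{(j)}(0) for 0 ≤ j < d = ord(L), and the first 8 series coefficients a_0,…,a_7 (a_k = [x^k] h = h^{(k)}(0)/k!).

L = (85 + 944·x^2 + 416·x^4 + 256·x^6 + 256·x^8) + (144·x + 704·x^3 + 768·x^5 + 1024·x^7)·Dx + (90 + 992·x^2 + 576·x^4 + 512·x^6 + 512·x^8)·Dx^2 + (144·x + 704·x^3 + 768·x^5 + 1024·x^7)·Dx^3 + (5 + 48·x^2 + 160·x^4 + 256·x^6 + 256·x^8)·Dx^4  (order 4).
h: a_k = 0, 0, -6, 0, 9, 0, -247/12, 0, …
ICs: h(0) = 0, h′(0) = 0, h′′(0) = -12, h′′′(0) = 0.

f: a_k = 0, -2, 0, 8/3, 0, -32/5, 0, 128/7, …
g: a_k = 0, 3, 0, -1/2, 0, 1/40, 0, -1/1680, …
Sym-product of L_f,L_g gives L₀ (≤ ord 4).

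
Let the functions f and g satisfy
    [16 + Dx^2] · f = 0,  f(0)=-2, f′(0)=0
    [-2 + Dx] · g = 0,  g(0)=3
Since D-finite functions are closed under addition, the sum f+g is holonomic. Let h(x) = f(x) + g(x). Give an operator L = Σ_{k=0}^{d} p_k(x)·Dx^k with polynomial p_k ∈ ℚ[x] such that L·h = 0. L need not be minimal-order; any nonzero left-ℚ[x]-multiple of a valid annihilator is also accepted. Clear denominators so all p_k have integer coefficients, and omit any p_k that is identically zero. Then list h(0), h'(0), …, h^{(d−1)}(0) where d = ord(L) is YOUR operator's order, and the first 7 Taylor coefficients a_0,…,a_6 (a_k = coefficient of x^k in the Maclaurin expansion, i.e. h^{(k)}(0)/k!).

L = -32 + 16·Dx - 2·Dx^2 + Dx^3  (order 3).
h: a_k = 1, 6, 22, 4, -58/3, 4/5, 524/45, …
ICs: h(0) = 1, h′(0) = 6, h′′(0) = 44.

f: a_k = -2, 0, 16, 0, -64/3, 0, 512/45, …
g: a_k = 3, 6, 6, 4, 2, 4/5, 4/15, …
h₀=f+g: left-lcm gives L₀, ord ≤ 3.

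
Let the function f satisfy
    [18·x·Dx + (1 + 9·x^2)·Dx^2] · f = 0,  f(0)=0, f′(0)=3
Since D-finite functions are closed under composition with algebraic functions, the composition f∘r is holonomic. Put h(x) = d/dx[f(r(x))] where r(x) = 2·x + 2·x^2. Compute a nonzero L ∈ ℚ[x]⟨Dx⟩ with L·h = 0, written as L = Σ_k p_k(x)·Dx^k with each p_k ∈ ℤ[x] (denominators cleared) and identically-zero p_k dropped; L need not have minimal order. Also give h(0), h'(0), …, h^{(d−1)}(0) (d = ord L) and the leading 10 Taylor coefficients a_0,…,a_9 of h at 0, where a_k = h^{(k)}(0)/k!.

f: a_k = 0, 3, 0, -9, 0, 243/5, 0, -2187/7, 0, 2187, …
h₀=f(r): pull back L_f along r ⇒ L₀.
Derive L from L₀ (diff closure).
L = (-2 + 72·x + 288·x^2 + 432·x^3 + 216·x^4) + (1 + 2·x + 36·x^2 + 144·x^3 + 180·x^4 + 72·x^5)·Dx  (order 1).
h: a_k = 6, 12, -216, -864, 6696, 46224, -171072, -2115072, 2589408, 86795712, …
ICs: h(0) = 6.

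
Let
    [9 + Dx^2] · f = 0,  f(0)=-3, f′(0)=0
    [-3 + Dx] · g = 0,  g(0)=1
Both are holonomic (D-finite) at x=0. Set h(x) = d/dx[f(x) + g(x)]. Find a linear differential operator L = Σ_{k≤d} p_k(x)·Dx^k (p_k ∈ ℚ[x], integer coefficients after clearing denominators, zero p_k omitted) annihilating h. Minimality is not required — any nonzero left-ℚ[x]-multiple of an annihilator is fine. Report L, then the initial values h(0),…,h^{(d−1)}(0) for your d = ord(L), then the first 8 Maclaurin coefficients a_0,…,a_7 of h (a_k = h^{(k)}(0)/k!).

L = 27 - 9·Dx + 3·Dx^2 - Dx^3  (order 3).
h: a_k = 3, 36, 27/2, -27, 81/8, 243/10, 243/80, -729/280, …
ICs: h(0) = 3, h′(0) = 36, h′′(0) = 27.

f: a_k = -3, 0, 27/2, 0, -81/8, 0, 243/80, 0, …
g: a_k = 1, 3, 9/2, 9/2, 27/8, 81/40, 81/80, 243/560, …
f+g: L₀ = lclm(L_f,L_g), ord ≤ 2+1.
h=h₀': d/dx-closure on L₀ ⇒ L.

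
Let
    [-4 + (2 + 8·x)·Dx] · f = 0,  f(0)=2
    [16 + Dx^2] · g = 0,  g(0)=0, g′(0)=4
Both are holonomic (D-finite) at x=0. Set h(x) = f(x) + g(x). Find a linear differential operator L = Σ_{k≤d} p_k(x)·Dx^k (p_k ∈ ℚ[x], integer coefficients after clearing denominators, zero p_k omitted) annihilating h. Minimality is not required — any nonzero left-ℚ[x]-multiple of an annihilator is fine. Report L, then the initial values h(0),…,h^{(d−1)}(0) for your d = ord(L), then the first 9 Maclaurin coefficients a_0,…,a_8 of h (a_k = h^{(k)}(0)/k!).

f: a_k = 2, 4, -4, 8, -20, 56, -168, 528, -1716, …
g: a_k = 0, 4, 0, -32/3, 0, 128/15, 0, -1024/315, 0, …
L₀ := lclm(L_f,L_g); ord L₀ ≤ 1+2.
L = (-224 - 1024·x - 2048·x^2) + (48 + 704·x + 3072·x^2 + 4096·x^3)·Dx + (-14 - 64·x - 128·x^2)·Dx^2 + (3 + 44·x + 192·x^2 + 256·x^3)·Dx^3  (order 3).
h: a_k = 2, 8, -4, -8/3, -20, 968/15, -168, 165296/315, -1716, …
ICs: h(0) = 2, h′(0) = 8, h′′(0) = -8.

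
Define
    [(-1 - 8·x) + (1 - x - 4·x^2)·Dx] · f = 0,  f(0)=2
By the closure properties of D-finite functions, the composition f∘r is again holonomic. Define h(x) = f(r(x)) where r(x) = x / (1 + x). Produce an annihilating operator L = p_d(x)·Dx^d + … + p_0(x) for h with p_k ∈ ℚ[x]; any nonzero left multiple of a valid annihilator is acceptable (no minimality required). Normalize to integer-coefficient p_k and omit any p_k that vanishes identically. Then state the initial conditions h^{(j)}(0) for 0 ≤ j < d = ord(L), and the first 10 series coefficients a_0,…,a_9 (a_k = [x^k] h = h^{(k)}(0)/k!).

L = (1 + 9·x) + (-1 - 2·x + 3·x^2 + 4·x^3)·Dx  (order 1).
h: a_k = 2, 2, 8, 0, 32, -32, 160, -288, 928, -2080, …
ICs: h(0) = 2.

f: a_k = 2, 2, 10, 18, 58, 130, 362, 882, 2330, 5858, …
h₀=f(r): pull back L_f along r ⇒ L₀.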